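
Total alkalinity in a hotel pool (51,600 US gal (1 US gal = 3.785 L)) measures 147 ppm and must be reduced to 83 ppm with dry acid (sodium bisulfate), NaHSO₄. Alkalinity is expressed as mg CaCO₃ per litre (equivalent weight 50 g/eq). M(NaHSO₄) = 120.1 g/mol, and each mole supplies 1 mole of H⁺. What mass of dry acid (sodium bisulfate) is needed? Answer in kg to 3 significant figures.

Volume: 51,600 US gal × 3.785 L/gal = 195,306 L.
Alkalinity to neutralize: (147 − 83) = 64 mg/L as CaCO₃ × 195,306 L = 12,500 g as CaCO₃.
Equivalents of H⁺ required: 12,500 ÷ 50 g/eq = 250 eq = 250 mol NaHSO₄.
Mass of NaHSO₄: 250 × 120.1 = 30,020 g.

30.0 kg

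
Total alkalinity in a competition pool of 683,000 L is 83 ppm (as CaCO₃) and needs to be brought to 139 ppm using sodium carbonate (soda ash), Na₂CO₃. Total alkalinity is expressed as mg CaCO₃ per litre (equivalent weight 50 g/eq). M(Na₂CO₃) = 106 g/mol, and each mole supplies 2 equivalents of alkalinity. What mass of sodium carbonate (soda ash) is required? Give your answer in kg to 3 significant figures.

40.5 kg

Alkalinity to add: (139 − 83) = 56 mg/L as CaCO₃ × 683,000 L = 38,250 g as CaCO₃.
Equivalents: 38,250 g ÷ 50 g/eq = 765 eq.
Each mole of Na₂CO₃ supplies 2 eq, so 765 / 2 = 382.5 mol.
Mass: 382.5 mol × 106 g/mol = 40,540 g.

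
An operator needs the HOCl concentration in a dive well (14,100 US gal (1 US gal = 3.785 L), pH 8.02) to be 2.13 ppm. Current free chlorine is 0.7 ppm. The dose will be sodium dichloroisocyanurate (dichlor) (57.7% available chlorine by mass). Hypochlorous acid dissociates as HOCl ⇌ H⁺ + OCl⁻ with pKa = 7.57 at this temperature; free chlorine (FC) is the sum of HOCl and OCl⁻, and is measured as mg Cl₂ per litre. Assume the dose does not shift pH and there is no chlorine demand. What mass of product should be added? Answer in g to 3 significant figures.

688 g

Volume: 14,100 US gal × 3.785 L/gal = 53,368 L.
[OCl⁻]/[HOCl] = 10^(pH − pKa) = 10^(8.02 − 7.57) = 2.818; fraction as HOCl = 1/(1 + 2.818) = 0.2619.
Free chlorine required for 2.13 ppm HOCl: 2.13 / 0.2619 = 8.133 ppm.
FC to add: 8.133 − 0.7 = 7.433 mg/L as Cl₂.
Cl₂ equivalent: 7.433 mg/L × 53,368 L = 396.7 g.
Product at 57.7% available Cl: 396.7 / 0.577 = 687.5 g.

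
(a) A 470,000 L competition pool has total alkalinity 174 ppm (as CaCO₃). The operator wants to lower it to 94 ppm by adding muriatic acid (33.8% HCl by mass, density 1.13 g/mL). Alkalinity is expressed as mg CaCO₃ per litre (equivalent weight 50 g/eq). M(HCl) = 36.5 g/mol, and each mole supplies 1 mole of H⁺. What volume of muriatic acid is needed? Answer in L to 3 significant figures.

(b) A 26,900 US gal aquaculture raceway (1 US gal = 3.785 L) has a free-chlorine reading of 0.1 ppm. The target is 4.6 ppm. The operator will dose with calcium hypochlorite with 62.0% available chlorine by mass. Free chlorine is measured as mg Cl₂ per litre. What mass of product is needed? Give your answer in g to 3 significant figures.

(a) Alkalinity to neutralize: (174 − 94) = 80 mg/L as CaCO₃ × 470,000 L = 37,600 g as CaCO₃.
(a) Equivalents of H⁺ required: 37,600 ÷ 50 g/eq = 752 eq = 752 mol HCl.
(a) Mass of HCl: 752 × 36.5 = 27,450 g.
(a) Mass of 33.8% solution: 27,450 / 0.338 = 81,210 g.
(a) Volume: 81,210 g ÷ 1.13 g/mL = 71,860 mL.

(b) Volume: 26,900 US gal × 3.785 L/gal = 101,816 L.
(b) Chlorine deficit: 4.6 − 0.1 = 4.5 ppm = 4.5 mg/L as Cl₂.
(b) Cl₂ equivalent needed: 4.5 mg/L × 101,816 L = 458,200 mg = 458.2 g.
(b) Product at 62.0% available chlorine: 458.2 / 0.62 = 739 g.

(a) 71.9 L; (b) 739 g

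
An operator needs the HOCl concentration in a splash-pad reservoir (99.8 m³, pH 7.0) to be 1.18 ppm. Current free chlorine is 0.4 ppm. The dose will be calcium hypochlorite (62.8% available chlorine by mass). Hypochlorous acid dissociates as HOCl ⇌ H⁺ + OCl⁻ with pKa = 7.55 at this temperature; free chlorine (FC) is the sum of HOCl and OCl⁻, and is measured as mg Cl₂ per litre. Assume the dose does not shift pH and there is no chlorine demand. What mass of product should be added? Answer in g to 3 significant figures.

Volume: 99.8 m³ = 99,800 L.
[OCl⁻]/[HOCl] = 10^(pH − pKa) = 10^(7.0 − 7.55) = 0.2818; fraction as HOCl = 1/(1 + 0.2818) = 0.7801.
Free chlorine required for 1.18 ppm HOCl: 1.18 / 0.7801 = 1.513 ppm.
FC to add: 1.513 − 0.4 = 1.113 mg/L as Cl₂.
Cl₂ equivalent: 1.113 mg/L × 99,800 L = 111 g.
Product at 62.8% available Cl: 111 / 0.628 = 176.8 g.

177 g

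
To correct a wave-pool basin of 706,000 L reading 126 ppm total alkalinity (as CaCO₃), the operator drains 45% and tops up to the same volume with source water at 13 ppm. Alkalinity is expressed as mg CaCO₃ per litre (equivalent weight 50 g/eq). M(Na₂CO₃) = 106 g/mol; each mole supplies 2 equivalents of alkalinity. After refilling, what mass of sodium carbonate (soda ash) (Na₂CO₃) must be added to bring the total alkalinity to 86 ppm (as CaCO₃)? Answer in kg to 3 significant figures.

After draining 45% and refilling: 126 × 0.55 + 13 × 0.45 = 75.15 ppm.
Deficit to target: 86 − 75.15 = 10.85 mg/L.
As CaCO₃: 10.85 mg/L × 706,000 L = 7660 g; ÷ 50 g/eq ÷ 2 = 76.6 mol Na₂CO₃.
Mass: 76.6 × 106 = 8120 g.

8.12 kg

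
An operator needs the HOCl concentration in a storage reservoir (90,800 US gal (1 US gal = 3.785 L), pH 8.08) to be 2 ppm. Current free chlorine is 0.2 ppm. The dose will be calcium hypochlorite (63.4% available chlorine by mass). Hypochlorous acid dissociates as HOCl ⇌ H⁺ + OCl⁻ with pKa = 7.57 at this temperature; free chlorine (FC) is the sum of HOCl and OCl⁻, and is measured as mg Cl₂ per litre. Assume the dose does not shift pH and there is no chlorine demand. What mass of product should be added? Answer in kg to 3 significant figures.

4.48 kg

Volume: 90,800 US gal × 3.785 L/gal = 343,678 L.
[OCl⁻]/[HOCl] = 10^(pH − pKa) = 10^(8.08 − 7.57) = 3.236; fraction as HOCl = 1/(1 + 3.236) = 0.2361.
Free chlorine required for 2 ppm HOCl: 2 / 0.2361 = 8.472 ppm.
FC to add: 8.472 − 0.2 = 8.272 mg/L as Cl₂.
Cl₂ equivalent: 8.272 mg/L × 343,678 L = 2843 g.
Product at 63.4% available Cl: 2843 / 0.634 = 4484 g.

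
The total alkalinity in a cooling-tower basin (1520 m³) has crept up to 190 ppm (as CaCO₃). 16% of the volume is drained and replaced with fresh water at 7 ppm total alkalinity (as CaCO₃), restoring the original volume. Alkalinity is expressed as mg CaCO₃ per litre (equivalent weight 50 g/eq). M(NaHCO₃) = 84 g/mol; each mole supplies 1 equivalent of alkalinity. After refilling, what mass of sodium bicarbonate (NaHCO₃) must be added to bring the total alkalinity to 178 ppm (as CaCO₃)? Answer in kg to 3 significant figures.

44.1 kg

Volume: 1520 m³ = 1,520,000 L.
After draining 16% and refilling: 190 × 0.84 + 7 × 0.16 = 160.72 ppm.
Deficit to target: 178 − 160.72 = 17.28 mg/L.
As CaCO₃: 17.28 mg/L × 1,520,000 L = 26,270 g; ÷ 50 g/eq ÷ 1 = 525.3 mol NaHCO₃.
Mass: 525.3 × 84 = 44,130 g.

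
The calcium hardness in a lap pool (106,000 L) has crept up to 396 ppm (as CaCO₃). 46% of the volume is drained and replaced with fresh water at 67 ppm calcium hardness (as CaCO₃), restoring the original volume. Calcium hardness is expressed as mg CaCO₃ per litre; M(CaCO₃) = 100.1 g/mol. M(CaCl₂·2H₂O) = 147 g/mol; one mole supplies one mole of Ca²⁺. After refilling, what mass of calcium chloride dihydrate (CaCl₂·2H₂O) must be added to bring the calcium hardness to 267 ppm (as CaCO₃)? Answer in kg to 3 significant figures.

3.48 kg

After draining 46% and refilling: 396 × 0.54 + 67 × 0.46 = 244.66 ppm.
Deficit to target: 267 − 244.66 = 22.34 mg/L.
As CaCO₃: 22.34 mg/L × 106,000 L = 2368 g; ÷ 100.1 = 23.66 mol Ca²⁺.
Mass: 23.66 × 147 = 3478 g.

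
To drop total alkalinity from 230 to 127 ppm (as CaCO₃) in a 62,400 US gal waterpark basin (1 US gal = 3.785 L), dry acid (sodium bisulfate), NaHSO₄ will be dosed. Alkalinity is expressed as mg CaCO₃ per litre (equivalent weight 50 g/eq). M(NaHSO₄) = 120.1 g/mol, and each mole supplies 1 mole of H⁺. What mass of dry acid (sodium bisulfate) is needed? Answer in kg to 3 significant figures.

Volume: 62,400 US gal × 3.785 L/gal = 236,184 L.
Alkalinity to neutralize: (230 − 127) = 103 mg/L as CaCO₃ × 236,184 L = 24,330 g as CaCO₃.
Equivalents of H⁺ required: 24,330 ÷ 50 g/eq = 486.5 eq = 486.5 mol NaHSO₄.
Mass of NaHSO₄: 486.5 × 120.1 = 58,430 g.

58.4 kg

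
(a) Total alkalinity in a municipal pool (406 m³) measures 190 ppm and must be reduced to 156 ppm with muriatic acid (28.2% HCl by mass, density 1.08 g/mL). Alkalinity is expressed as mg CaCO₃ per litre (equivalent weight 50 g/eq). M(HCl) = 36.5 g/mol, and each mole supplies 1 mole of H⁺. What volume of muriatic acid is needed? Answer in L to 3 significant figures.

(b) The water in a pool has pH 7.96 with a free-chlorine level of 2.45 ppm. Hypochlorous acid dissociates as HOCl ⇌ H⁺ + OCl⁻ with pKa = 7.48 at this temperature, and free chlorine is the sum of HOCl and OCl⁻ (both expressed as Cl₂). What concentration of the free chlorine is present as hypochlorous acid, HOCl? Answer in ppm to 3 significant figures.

(a) Volume: 406 m³ = 406,000 L.
(a) Alkalinity to neutralize: (190 − 156) = 34 mg/L as CaCO₃ × 406,000 L = 13,800 g as CaCO₃.
(a) Equivalents of H⁺ required: 13,800 ÷ 50 g/eq = 276.1 eq = 276.1 mol HCl.
(a) Mass of HCl: 276.1 × 36.5 = 10,080 g.
(a) Mass of 28.2% solution: 10,080 / 0.282 = 35,730 g.
(a) Volume: 35,730 g ÷ 1.08 g/mL = 33,090 mL.

(b) [OCl⁻]/[HOCl] = 10^(pH − pKa) = 10^(7.96 − 7.48) = 10^0.48 = 3.02.
(b) Fraction as HOCl = 1 / (1 + 3.02) = 0.2488.
(b) HOCl = 0.2488 × 2.45 ppm = 0.6095 ppm.

(a) 33.1 L; (b) 0.609 ppm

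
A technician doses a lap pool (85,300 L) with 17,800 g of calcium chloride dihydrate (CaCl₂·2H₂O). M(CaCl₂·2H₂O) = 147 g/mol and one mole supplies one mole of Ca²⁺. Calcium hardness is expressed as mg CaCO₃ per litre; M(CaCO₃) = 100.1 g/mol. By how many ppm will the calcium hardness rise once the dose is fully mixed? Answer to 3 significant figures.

Moles of Ca²⁺: 17,800 g ÷ 147 g/mol = 121.1 mol.
As CaCO₃: 121.1 mol × 100.1 g/mol = 12,120 g.
Rise: 12,120 g / 85,300 L × 1000 = 142.1 mg/L.

142 ppm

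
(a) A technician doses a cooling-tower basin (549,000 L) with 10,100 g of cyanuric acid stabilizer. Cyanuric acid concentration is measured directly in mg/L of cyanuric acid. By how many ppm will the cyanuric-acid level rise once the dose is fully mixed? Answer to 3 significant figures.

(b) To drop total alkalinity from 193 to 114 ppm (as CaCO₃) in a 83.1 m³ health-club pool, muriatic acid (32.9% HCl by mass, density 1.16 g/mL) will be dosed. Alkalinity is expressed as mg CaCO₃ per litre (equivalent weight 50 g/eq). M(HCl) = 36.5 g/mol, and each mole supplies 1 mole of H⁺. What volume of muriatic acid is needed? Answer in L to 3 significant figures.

(a) 18.4 ppm; (b) 12.6 L

(a) Rise: 10,100 g / 549,000 L × 1000 = 18.4 mg/L.

(b) Volume: 83.1 m³ = 83,100 L.
(b) Alkalinity to neutralize: (193 − 114) = 79 mg/L as CaCO₃ × 83,100 L = 6565 g as CaCO₃.
(b) Equivalents of H⁺ required: 6565 ÷ 50 g/eq = 131.3 eq = 131.3 mol HCl.
(b) Mass of HCl: 131.3 × 36.5 = 4792 g.
(b) Mass of 32.9% solution: 4792 / 0.329 = 14,570 g.
(b) Volume: 14,570 g ÷ 1.16 g/mL = 12,560 mL.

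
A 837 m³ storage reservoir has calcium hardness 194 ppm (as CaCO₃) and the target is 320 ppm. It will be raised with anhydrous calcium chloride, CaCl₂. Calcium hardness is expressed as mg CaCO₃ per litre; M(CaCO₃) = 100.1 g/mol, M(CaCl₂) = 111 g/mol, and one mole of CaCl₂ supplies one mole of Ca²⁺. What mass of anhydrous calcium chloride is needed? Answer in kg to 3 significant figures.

Volume: 837 m³ = 837,000 L.
Hardness to add: (320 − 194) = 126 mg/L as CaCO₃ × 837,000 L = 105,500 g as CaCO₃.
Moles of Ca²⁺ (1 mol Ca²⁺ ≡ 1 mol CaCO₃): 105,500 / 100.1 g/mol = 1054 mol.
Mass of CaCl₂: 1054 × 111 = 116,900 g.

117 kg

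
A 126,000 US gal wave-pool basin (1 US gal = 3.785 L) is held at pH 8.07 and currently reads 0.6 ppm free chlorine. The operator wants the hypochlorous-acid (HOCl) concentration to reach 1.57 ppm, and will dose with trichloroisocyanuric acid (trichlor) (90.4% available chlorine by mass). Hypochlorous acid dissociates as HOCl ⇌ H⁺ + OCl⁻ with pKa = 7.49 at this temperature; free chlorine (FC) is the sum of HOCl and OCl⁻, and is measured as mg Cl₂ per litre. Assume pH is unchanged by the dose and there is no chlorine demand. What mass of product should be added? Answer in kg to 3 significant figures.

3.66 kg

Volume: 126,000 US gal × 3.785 L/gal = 476,910 L.
[OCl⁻]/[HOCl] = 10^(pH − pKa) = 10^(8.07 − 7.49) = 3.802; fraction as HOCl = 1/(1 + 3.802) = 0.2083.
Free chlorine required for 1.57 ppm HOCl: 1.57 / 0.2083 = 7.539 ppm.
FC to add: 7.539 − 0.6 = 6.939 mg/L as Cl₂.
Cl₂ equivalent: 6.939 mg/L × 476,910 L = 3309 g.
Product at 90.4% available Cl: 3309 / 0.904 = 3661 g.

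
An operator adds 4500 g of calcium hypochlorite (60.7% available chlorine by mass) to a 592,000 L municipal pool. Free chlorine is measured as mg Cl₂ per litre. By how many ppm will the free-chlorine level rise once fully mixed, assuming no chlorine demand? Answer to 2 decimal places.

4.61 ppm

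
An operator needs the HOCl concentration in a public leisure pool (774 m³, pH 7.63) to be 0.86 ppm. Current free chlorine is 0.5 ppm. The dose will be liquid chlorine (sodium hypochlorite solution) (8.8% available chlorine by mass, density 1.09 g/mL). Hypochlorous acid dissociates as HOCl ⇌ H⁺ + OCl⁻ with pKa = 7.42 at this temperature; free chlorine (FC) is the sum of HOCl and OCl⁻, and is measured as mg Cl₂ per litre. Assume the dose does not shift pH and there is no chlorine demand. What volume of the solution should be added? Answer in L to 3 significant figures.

14.2 L

Volume: 774 m³ = 774,000 L.
[OCl⁻]/[HOCl] = 10^(pH − pKa) = 10^(7.63 − 7.42) = 1.622; fraction as HOCl = 1/(1 + 1.622) = 0.3814.
Free chlorine required for 0.86 ppm HOCl: 0.86 / 0.3814 = 2.255 ppm.
FC to add: 2.255 − 0.5 = 1.755 mg/L as Cl₂.
Cl₂ equivalent: 1.755 mg/L × 774,000 L = 1358 g.
Product at 8.8% available Cl: 1358 / 0.088 = 15,430 g.
Volume: 15,430 g ÷ 1.09 g/mL = 14,160 mL.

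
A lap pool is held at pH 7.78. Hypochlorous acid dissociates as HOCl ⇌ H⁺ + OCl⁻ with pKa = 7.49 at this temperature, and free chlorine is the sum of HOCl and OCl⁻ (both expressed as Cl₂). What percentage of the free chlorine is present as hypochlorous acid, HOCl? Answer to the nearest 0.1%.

[OCl⁻]/[HOCl] = 10^(pH − pKa) = 10^(7.78 − 7.49) = 10^0.29 = 1.95.
Fraction as HOCl = 1 / (1 + 1.95) = 0.339.

33.9%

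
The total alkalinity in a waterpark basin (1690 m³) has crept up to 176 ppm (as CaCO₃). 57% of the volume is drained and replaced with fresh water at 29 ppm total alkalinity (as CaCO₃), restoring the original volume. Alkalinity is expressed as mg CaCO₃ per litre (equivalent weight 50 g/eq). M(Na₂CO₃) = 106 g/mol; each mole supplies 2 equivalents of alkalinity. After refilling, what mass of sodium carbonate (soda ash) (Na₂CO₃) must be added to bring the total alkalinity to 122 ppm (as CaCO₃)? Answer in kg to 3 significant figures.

53.4 kg

Volume: 1690 m³ = 1,690,000 L.
After draining 57% and refilling: 176 × 0.43 + 29 × 0.57 = 92.21 ppm.
Deficit to target: 122 − 92.21 = 29.79 mg/L.
As CaCO₃: 29.79 mg/L × 1,690,000 L = 50,350 g; ÷ 50 g/eq ÷ 2 = 503.5 mol Na₂CO₃.
Mass: 503.5 × 106 = 53,370 g.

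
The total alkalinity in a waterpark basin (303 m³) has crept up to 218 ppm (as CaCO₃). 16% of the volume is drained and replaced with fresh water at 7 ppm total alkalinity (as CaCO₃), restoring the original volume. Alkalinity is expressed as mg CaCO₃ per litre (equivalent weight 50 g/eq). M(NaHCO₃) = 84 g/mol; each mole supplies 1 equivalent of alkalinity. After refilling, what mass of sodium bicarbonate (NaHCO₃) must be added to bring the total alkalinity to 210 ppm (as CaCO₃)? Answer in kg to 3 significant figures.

Volume: 303 m³ = 303,000 L.
After draining 16% and refilling: 218 × 0.84 + 7 × 0.16 = 184.24 ppm.
Deficit to target: 210 − 184.24 = 25.76 mg/L.
As CaCO₃: 25.76 mg/L × 303,000 L = 7805 g; ÷ 50 g/eq ÷ 1 = 156.1 mol NaHCO₃.
Mass: 156.1 × 84 = 13,110 g.

13.1 kg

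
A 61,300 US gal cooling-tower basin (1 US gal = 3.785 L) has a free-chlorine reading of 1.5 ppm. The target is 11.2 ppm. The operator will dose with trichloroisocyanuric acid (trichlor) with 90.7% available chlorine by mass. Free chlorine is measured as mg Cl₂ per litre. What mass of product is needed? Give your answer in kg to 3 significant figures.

2.48 kg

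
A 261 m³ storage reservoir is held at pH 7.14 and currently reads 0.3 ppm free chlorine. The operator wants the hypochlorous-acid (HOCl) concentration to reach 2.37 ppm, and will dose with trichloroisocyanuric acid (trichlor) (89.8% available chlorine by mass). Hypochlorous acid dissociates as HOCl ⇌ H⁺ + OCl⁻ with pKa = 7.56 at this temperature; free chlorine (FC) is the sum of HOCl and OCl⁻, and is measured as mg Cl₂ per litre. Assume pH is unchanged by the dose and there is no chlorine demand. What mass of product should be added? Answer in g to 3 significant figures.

864 g

Volume: 261 m³ = 261,000 L.
[OCl⁻]/[HOCl] = 10^(pH − pKa) = 10^(7.14 − 7.56) = 0.3802; fraction as HOCl = 1/(1 + 0.3802) = 0.7245.
Free chlorine required for 2.37 ppm HOCl: 2.37 / 0.7245 = 3.271 ppm.
FC to add: 3.271 − 0.3 = 2.971 mg/L as Cl₂.
Cl₂ equivalent: 2.971 mg/L × 261,000 L = 775.4 g.
Product at 89.8% available Cl: 775.4 / 0.898 = 863.5 g.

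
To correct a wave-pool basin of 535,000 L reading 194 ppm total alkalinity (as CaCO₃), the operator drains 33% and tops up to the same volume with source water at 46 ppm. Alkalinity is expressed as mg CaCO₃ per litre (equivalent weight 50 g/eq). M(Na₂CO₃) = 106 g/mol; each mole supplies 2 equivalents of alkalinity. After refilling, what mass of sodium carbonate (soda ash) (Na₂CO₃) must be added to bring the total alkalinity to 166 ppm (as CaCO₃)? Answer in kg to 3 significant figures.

11.8 kg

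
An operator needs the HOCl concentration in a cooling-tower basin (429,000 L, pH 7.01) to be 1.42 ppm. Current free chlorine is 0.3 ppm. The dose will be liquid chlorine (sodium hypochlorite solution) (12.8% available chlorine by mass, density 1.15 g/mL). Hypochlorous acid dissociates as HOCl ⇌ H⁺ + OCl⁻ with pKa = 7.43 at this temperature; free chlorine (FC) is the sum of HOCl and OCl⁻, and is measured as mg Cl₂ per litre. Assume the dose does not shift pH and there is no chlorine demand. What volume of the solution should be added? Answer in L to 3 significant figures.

4.84 L

[OCl⁻]/[HOCl] = 10^(pH − pKa) = 10^(7.01 − 7.43) = 0.3802; fraction as HOCl = 1/(1 + 0.3802) = 0.7245.
Free chlorine required for 1.42 ppm HOCl: 1.42 / 0.7245 = 1.96 ppm.
FC to add: 1.96 − 0.3 = 1.66 mg/L as Cl₂.
Cl₂ equivalent: 1.66 mg/L × 429,000 L = 712.1 g.
Product at 12.8% available Cl: 712.1 / 0.128 = 5563 g.
Volume: 5563 g ÷ 1.15 g/mL = 4838 mL.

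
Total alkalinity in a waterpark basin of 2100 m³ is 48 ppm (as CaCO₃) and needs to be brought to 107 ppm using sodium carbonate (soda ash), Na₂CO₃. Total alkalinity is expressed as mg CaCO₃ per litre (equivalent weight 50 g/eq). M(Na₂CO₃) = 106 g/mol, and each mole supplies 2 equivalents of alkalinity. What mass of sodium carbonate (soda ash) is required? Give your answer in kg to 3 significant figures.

131 kg

Volume: 2100 m³ = 2,100,000 L.
Alkalinity to add: (107 − 48) = 59 mg/L as CaCO₃ × 2,100,000 L = 123,900 g as CaCO₃.
Equivalents: 123,900 g ÷ 50 g/eq = 2478 eq.
Each mole of Na₂CO₃ supplies 2 eq, so 2478 / 2 = 1239 mol.
Mass: 1239 mol × 106 g/mol = 131,300 g.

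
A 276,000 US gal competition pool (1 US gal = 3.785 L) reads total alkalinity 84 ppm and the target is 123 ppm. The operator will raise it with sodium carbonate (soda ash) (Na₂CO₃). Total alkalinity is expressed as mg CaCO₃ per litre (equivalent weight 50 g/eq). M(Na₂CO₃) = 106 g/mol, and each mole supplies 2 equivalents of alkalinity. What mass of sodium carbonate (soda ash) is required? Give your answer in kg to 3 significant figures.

Volume: 276,000 US gal × 3.785 L/gal = 1,044,660 L.
Alkalinity to add: (123 − 84) = 39 mg/L as CaCO₃ × 1,044,660 L = 40,740 g as CaCO₃.
Equivalents: 40,740 g ÷ 50 g/eq = 814.8 eq.
Each mole of Na₂CO₃ supplies 2 eq, so 814.8 / 2 = 407.4 mol.
Mass: 407.4 mol × 106 g/mol = 43,190 g.

43.2 kg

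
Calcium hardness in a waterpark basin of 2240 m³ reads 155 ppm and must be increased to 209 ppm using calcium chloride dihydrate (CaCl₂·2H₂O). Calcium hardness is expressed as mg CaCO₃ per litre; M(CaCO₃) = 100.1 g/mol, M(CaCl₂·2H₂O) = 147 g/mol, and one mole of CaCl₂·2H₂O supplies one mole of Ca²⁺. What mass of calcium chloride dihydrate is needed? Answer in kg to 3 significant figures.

Volume: 2240 m³ = 2,240,000 L.
Hardness to add: (209 − 155) = 54 mg/L as CaCO₃ × 2,240,000 L = 121,000 g as CaCO₃.
Moles of Ca²⁺ (1 mol Ca²⁺ ≡ 1 mol CaCO₃): 121,000 / 100.1 g/mol = 1208 mol.
Mass of CaCl₂·2H₂O: 1208 × 147 = 177,600 g.

178 kg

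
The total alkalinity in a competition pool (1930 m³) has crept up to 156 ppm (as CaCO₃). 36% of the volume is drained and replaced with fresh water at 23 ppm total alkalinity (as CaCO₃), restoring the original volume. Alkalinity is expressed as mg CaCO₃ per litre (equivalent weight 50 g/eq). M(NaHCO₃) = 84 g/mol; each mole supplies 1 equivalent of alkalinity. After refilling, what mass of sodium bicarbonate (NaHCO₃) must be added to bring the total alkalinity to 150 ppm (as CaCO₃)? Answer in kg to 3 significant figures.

Volume: 1930 m³ = 1,930,000 L.
After draining 36% and refilling: 156 × 0.64 + 23 × 0.36 = 108.12 ppm.
Deficit to target: 150 − 108.12 = 41.88 mg/L.
As CaCO₃: 41.88 mg/L × 1,930,000 L = 80,830 g; ÷ 50 g/eq ÷ 1 = 1617 mol NaHCO₃.
Mass: 1617 × 84 = 135,800 g.

136 kg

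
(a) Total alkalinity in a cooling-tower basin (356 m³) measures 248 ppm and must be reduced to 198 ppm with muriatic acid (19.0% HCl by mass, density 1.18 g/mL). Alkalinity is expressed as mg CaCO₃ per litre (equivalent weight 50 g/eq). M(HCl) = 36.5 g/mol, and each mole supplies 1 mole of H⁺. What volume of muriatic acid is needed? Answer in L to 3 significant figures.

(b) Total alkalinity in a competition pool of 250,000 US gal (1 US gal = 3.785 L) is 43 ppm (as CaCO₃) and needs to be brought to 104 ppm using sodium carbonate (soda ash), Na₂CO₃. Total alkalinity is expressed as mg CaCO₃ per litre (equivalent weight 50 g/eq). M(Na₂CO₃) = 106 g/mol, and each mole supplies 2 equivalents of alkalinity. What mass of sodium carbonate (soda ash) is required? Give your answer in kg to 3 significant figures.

(a) Volume: 356 m³ = 356,000 L.
(a) Alkalinity to neutralize: (248 − 198) = 50 mg/L as CaCO₃ × 356,000 L = 17,800 g as CaCO₃.
(a) Equivalents of H⁺ required: 17,800 ÷ 50 g/eq = 356 eq = 356 mol HCl.
(a) Mass of HCl: 356 × 36.5 = 12,990 g.
(a) Mass of 19.0% solution: 12,990 / 0.19 = 68,390 g.
(a) Volume: 68,390 g ÷ 1.18 g/mL = 57,960 mL.

(b) Volume: 250,000 US gal × 3.785 L/gal = 946,250 L.
(b) Alkalinity to add: (104 − 43) = 61 mg/L as CaCO₃ × 946,250 L = 57,720 g as CaCO₃.
(b) Equivalents: 57,720 g ÷ 50 g/eq = 1154 eq.
(b) Each mole of Na₂CO₃ supplies 2 eq, so 1154 / 2 = 577.2 mol.
(b) Mass: 577.2 mol × 106 g/mol = 61,180 g.

(a) 58.0 L; (b) 61.2 kg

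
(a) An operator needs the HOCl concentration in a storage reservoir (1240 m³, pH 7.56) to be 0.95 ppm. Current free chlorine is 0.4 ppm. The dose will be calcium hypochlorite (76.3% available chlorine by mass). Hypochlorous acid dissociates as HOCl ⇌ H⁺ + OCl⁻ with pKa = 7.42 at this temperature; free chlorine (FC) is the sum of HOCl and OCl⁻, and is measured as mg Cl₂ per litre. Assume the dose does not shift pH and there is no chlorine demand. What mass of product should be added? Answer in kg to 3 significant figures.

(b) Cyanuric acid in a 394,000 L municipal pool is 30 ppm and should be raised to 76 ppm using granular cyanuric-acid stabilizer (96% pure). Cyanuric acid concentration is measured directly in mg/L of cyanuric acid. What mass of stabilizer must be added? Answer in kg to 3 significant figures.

(a) Volume: 1240 m³ = 1,240,000 L.
(a) [OCl⁻]/[HOCl] = 10^(pH − pKa) = 10^(7.56 − 7.42) = 1.38; fraction as HOCl = 1/(1 + 1.38) = 0.4201.
(a) Free chlorine required for 0.95 ppm HOCl: 0.95 / 0.4201 = 2.261 ppm.
(a) FC to add: 2.261 − 0.4 = 1.861 mg/L as Cl₂.
(a) Cl₂ equivalent: 1.861 mg/L × 1,240,000 L = 2308 g.
(a) Product at 76.3% available Cl: 2308 / 0.763 = 3025 g.

(b) CYA to add: (76 − 30) = 46 mg/L × 394,000 L = 18,120 g cyanuric acid.
(b) At 96% purity: 18,120 / 0.96 = 18,880 g product.

(a) 3.03 kg; (b) 18.9 kg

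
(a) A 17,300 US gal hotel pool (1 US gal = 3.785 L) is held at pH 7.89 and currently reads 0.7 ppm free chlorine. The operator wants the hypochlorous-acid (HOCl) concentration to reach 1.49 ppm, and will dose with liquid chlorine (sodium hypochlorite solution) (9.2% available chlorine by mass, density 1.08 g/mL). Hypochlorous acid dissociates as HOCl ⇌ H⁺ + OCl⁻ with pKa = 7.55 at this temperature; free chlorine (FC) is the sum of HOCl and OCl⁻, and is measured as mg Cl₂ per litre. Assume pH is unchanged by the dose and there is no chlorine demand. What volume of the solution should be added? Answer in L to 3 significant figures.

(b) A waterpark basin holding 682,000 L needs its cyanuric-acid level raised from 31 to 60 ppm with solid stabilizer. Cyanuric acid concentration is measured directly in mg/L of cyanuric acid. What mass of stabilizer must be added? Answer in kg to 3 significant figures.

(a) 2.67 L; (b) 19.8 kg

(a) Volume: 17,300 US gal × 3.785 L/gal = 65,480 L.
(a) [OCl⁻]/[HOCl] = 10^(pH − pKa) = 10^(7.89 − 7.55) = 2.188; fraction as HOCl = 1/(1 + 2.188) = 0.3137.
(a) Free chlorine required for 1.49 ppm HOCl: 1.49 / 0.3137 = 4.75 ppm.
(a) FC to add: 4.75 − 0.7 = 4.05 mg/L as Cl₂.
(a) Cl₂ equivalent: 4.05 mg/L × 65,480 L = 265.2 g.
(a) Product at 9.2% available Cl: 265.2 / 0.092 = 2882 g.
(a) Volume: 2882 g ÷ 1.08 g/mL = 2669 mL.

(b) CYA to add: (60 − 31) = 29 mg/L × 682,000 L = 19,780 g cyanuric acid.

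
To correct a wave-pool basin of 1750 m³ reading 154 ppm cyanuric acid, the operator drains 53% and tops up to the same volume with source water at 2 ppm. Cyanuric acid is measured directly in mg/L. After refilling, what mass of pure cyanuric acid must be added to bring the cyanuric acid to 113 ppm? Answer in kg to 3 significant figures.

Volume: 1750 m³ = 1,750,000 L.
After draining 53% and refilling: 154 × 0.47 + 2 × 0.53 = 73.44 ppm.
Deficit to target: 113 − 73.44 = 39.56 mg/L.
Mass: 39.56 mg/L × 1,750,000 L = 69,230 g cyanuric acid.

69.2 kg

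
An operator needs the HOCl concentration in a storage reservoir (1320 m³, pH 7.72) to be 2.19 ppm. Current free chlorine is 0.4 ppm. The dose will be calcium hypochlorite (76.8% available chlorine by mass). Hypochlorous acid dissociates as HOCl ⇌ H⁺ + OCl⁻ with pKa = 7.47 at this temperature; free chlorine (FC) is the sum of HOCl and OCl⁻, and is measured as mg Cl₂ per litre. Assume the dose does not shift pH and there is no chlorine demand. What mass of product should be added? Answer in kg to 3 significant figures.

Volume: 1320 m³ = 1,320,000 L.
[OCl⁻]/[HOCl] = 10^(pH − pKa) = 10^(7.72 − 7.47) = 1.778; fraction as HOCl = 1/(1 + 1.778) = 0.3599.
Free chlorine required for 2.19 ppm HOCl: 2.19 / 0.3599 = 6.084 ppm.
FC to add: 6.084 − 0.4 = 5.684 mg/L as Cl₂.
Cl₂ equivalent: 5.684 mg/L × 1,320,000 L = 7503 g.
Product at 76.8% available Cl: 7503 / 0.768 = 9770 g.

9.77 kg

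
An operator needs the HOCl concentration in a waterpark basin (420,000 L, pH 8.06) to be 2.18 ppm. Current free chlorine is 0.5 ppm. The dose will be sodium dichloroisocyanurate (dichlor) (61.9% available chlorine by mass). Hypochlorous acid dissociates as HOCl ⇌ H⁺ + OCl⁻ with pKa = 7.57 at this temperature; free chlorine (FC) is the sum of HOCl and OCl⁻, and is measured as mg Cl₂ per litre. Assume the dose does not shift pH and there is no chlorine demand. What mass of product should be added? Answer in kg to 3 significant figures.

[OCl⁻]/[HOCl] = 10^(pH − pKa) = 10^(8.06 − 7.57) = 3.09; fraction as HOCl = 1/(1 + 3.09) = 0.2445.
Free chlorine required for 2.18 ppm HOCl: 2.18 / 0.2445 = 8.917 ppm.
FC to add: 8.917 − 0.5 = 8.417 mg/L as Cl₂.
Cl₂ equivalent: 8.417 mg/L × 420,000 L = 3535 g.
Product at 61.9% available Cl: 3535 / 0.619 = 5711 g.

5.71 kg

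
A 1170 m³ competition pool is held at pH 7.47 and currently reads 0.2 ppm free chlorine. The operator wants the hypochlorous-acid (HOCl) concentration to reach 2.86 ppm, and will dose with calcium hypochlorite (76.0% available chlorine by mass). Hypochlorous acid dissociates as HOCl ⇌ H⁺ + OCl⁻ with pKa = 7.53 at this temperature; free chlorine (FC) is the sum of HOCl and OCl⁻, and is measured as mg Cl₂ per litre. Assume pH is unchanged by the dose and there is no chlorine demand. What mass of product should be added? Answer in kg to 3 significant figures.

7.93 kg

Volume: 1170 m³ = 1,170,000 L.
[OCl⁻]/[HOCl] = 10^(pH − pKa) = 10^(7.47 − 7.53) = 0.871; fraction as HOCl = 1/(1 + 0.871) = 0.5345.
Free chlorine required for 2.86 ppm HOCl: 2.86 / 0.5345 = 5.351 ppm.
FC to add: 5.351 − 0.2 = 5.151 mg/L as Cl₂.
Cl₂ equivalent: 5.151 mg/L × 1,170,000 L = 6027 g.
Product at 76.0% available Cl: 6027 / 0.76 = 7930 g.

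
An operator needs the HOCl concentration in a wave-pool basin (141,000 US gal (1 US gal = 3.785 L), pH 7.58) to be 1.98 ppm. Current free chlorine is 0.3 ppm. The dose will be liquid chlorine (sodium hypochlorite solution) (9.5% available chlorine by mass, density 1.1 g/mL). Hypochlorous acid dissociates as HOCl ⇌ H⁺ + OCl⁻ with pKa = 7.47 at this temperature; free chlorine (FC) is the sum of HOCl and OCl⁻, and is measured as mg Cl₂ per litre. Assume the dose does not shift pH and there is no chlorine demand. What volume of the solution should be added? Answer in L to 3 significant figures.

Volume: 141,000 US gal × 3.785 L/gal = 533,685 L.
[OCl⁻]/[HOCl] = 10^(pH − pKa) = 10^(7.58 − 7.47) = 1.288; fraction as HOCl = 1/(1 + 1.288) = 0.437.
Free chlorine required for 1.98 ppm HOCl: 1.98 / 0.437 = 4.531 ppm.
FC to add: 4.531 − 0.3 = 4.231 mg/L as Cl₂.
Cl₂ equivalent: 4.231 mg/L × 533,685 L = 2258 g.
Product at 9.5% available Cl: 2258 / 0.095 = 23,770 g.
Volume: 23,770 g ÷ 1.1 g/mL = 21,610 mL.

21.6 L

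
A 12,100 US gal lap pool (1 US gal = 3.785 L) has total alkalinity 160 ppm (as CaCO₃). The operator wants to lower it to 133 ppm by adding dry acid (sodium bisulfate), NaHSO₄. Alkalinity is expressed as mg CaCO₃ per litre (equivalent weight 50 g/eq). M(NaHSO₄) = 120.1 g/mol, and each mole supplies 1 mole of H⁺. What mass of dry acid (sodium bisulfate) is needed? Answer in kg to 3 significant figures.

Volume: 12,100 US gal × 3.785 L/gal = 45,798 L.
Alkalinity to neutralize: (160 − 133) = 27 mg/L as CaCO₃ × 45,798 L = 1237 g as CaCO₃.
Equivalents of H⁺ required: 1237 ÷ 50 g/eq = 24.73 eq = 24.73 mol NaHSO₄.
Mass of NaHSO₄: 24.73 × 120.1 = 2970 g.

2.97 kg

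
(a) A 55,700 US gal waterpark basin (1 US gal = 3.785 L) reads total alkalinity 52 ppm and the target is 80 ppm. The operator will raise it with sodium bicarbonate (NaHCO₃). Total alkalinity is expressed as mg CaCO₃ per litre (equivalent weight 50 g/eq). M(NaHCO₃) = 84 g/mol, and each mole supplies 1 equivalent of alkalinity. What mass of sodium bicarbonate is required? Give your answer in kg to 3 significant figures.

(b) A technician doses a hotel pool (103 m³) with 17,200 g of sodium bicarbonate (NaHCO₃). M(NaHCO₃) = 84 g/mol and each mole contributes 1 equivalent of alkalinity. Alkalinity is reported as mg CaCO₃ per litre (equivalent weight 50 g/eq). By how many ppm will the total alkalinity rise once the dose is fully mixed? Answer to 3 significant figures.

(a) 9.92 kg; (b) 99.4 ppm

(a) Volume: 55,700 US gal × 3.785 L/gal = 210,824 L.
(a) Alkalinity to add: (80 − 52) = 28 mg/L as CaCO₃ × 210,824 L = 5903 g as CaCO₃.
(a) Equivalents: 5903 g ÷ 50 g/eq = 118.1 eq.
(a) NaHCO₃ supplies 1 eq per mole → 118.1 mol.
(a) Mass: 118.1 mol × 84 g/mol = 9917 g.

(b) Volume: 103 m³ = 103,000 L.
(b) Moles of NaHCO₃: 17,200 g ÷ 84 g/mol = 204.8 mol → 204.8 eq of alkalinity.
(b) As CaCO₃: 204.8 eq × 50 g/eq = 10,240 g.
(b) Rise: 10,240 g / 103,000 L × 1000 = 99.4 mg/L.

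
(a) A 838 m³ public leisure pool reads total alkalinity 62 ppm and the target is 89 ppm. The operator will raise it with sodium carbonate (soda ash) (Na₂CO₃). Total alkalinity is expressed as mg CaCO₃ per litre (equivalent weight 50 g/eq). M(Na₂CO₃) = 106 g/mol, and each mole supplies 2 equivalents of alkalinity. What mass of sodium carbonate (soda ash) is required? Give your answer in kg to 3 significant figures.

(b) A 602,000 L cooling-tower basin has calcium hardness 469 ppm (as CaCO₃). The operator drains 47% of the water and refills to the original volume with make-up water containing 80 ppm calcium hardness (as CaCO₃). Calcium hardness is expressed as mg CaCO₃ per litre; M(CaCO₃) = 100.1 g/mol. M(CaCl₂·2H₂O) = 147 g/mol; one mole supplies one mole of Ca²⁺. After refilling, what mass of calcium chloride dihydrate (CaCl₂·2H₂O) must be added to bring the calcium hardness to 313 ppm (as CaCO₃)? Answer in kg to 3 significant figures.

(a) 24.0 kg; (b) 23.7 kg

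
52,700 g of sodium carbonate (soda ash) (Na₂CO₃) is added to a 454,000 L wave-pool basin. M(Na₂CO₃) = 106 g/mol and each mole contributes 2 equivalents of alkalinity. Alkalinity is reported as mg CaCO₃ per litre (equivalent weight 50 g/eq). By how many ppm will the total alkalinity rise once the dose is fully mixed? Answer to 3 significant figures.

110 ppm

Moles of Na₂CO₃: 52,700 g ÷ 106 g/mol = 497.2 mol → 994.3 eq of alkalinity.
As CaCO₃: 994.3 eq × 50 g/eq = 49,720 g.
Rise: 49,720 g / 454,000 L × 1000 = 109.5 mg/L.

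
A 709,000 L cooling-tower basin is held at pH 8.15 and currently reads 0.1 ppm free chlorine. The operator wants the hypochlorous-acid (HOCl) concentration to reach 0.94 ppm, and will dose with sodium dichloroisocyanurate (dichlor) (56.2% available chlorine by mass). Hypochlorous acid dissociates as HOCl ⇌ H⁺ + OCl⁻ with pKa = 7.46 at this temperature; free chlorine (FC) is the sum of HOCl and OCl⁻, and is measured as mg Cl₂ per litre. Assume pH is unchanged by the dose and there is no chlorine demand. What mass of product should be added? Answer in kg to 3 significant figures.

[OCl⁻]/[HOCl] = 10^(pH − pKa) = 10^(8.15 − 7.46) = 4.898; fraction as HOCl = 1/(1 + 4.898) = 0.1696.
Free chlorine required for 0.94 ppm HOCl: 0.94 / 0.1696 = 5.544 ppm.
FC to add: 5.544 − 0.1 = 5.444 mg/L as Cl₂.
Cl₂ equivalent: 5.444 mg/L × 709,000 L = 3860 g.
Product at 56.2% available Cl: 3860 / 0.562 = 6868 g.

6.87 kg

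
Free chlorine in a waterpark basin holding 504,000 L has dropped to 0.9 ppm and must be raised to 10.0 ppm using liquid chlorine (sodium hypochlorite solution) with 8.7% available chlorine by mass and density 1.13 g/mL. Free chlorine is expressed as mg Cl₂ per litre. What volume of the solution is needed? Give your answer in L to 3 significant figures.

Chlorine deficit: 10.0 − 0.9 = 9.1 ppm = 9.1 mg/L as Cl₂.
Cl₂ equivalent needed: 9.1 mg/L × 504,000 L = 4,586,000 mg = 4586 g.
Product at 8.7% available chlorine: 4586 / 0.087 = 52,720 g.
Volume at density 1.13 g/mL: 52,720 g ÷ 1.13 g/mL = 46,650 mL.

46.7 L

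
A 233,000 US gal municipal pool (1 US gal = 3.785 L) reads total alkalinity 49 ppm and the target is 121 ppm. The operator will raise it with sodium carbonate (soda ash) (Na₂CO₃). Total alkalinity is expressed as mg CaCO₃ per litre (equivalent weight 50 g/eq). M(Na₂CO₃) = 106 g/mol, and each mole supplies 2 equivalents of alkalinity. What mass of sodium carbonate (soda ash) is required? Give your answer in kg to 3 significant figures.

Volume: 233,000 US gal × 3.785 L/gal = 881,905 L.
Alkalinity to add: (121 − 49) = 72 mg/L as CaCO₃ × 881,905 L = 63,500 g as CaCO₃.
Equivalents: 63,500 g ÷ 50 g/eq = 1270 eq.
Each mole of Na₂CO₃ supplies 2 eq, so 1270 / 2 = 635 mol.
Mass: 635 mol × 106 g/mol = 67,310 g.

67.3 kg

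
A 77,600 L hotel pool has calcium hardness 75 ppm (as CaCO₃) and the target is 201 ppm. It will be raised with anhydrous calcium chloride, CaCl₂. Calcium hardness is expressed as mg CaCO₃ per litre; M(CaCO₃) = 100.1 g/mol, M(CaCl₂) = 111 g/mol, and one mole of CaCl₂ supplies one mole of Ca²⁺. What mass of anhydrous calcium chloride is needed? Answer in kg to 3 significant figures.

Hardness to add: (201 − 75) = 126 mg/L as CaCO₃ × 77,600 L = 9778 g as CaCO₃.
Moles of Ca²⁺ (1 mol Ca²⁺ ≡ 1 mol CaCO₃): 9778 / 100.1 g/mol = 97.68 mol.
Mass of CaCl₂: 97.68 × 111 = 10,840 g.

10.8 kg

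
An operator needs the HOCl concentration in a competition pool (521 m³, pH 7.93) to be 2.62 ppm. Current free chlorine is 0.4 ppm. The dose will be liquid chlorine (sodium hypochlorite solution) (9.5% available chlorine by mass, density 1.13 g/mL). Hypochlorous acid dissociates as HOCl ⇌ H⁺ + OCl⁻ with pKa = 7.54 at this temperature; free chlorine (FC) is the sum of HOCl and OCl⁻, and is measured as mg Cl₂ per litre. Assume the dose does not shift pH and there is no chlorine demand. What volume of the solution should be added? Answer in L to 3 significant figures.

Volume: 521 m³ = 521,000 L.
[OCl⁻]/[HOCl] = 10^(pH − pKa) = 10^(7.93 − 7.54) = 2.455; fraction as HOCl = 1/(1 + 2.455) = 0.2895.
Free chlorine required for 2.62 ppm HOCl: 2.62 / 0.2895 = 9.051 ppm.
FC to add: 9.051 − 0.4 = 8.651 mg/L as Cl₂.
Cl₂ equivalent: 8.651 mg/L × 521,000 L = 4507 g.
Product at 9.5% available Cl: 4507 / 0.095 = 47,450 g.
Volume: 47,450 g ÷ 1.13 g/mL = 41,990 mL.

42.0 L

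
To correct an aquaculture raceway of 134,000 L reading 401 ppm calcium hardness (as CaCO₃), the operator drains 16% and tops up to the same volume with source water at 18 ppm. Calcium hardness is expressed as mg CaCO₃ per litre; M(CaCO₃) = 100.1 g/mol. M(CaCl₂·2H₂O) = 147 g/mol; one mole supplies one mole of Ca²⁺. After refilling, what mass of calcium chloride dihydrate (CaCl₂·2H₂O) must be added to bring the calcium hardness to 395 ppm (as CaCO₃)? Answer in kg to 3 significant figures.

After draining 16% and refilling: 401 × 0.84 + 18 × 0.16 = 339.72 ppm.
Deficit to target: 395 − 339.72 = 55.28 mg/L.
As CaCO₃: 55.28 mg/L × 134,000 L = 7408 g; ÷ 100.1 = 74 mol Ca²⁺.
Mass: 74 × 147 = 10,880 g.

10.9 kg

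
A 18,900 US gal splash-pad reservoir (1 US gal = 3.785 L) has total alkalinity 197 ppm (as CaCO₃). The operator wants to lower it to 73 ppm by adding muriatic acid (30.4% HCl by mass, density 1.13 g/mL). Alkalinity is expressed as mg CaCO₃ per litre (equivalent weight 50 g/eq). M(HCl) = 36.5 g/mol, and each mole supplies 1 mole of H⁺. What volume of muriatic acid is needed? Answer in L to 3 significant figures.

Volume: 18,900 US gal × 3.785 L/gal = 71,536 L.
Alkalinity to neutralize: (197 − 73) = 124 mg/L as CaCO₃ × 71,536 L = 8871 g as CaCO₃.
Equivalents of H⁺ required: 8871 ÷ 50 g/eq = 177.4 eq = 177.4 mol HCl.
Mass of HCl: 177.4 × 36.5 = 6475 g.
Mass of 30.4% solution: 6475 / 0.304 = 21,300 g.
Volume: 21,300 g ÷ 1.13 g/mL = 18,850 mL.

18.9 L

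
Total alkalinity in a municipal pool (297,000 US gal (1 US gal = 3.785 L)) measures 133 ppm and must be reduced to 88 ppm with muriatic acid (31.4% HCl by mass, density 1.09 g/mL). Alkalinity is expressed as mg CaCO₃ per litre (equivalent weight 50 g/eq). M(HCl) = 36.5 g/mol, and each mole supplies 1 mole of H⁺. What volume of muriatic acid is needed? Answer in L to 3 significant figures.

108 L

Volume: 297,000 US gal × 3.785 L/gal = 1,124,145 L.
Alkalinity to neutralize: (133 − 88) = 45 mg/L as CaCO₃ × 1,124,145 L = 50,590 g as CaCO₃.
Equivalents of H⁺ required: 50,590 ÷ 50 g/eq = 1012 eq = 1012 mol HCl.
Mass of HCl: 1012 × 36.5 = 36,930 g.
Mass of 31.4% solution: 36,930 / 0.314 = 117,600 g.
Volume: 117,600 g ÷ 1.09 g/mL = 107,900 mL.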